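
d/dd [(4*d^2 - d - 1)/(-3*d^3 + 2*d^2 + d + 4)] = 3*(4*d^4 - 2*d^3 - d^2 + 12*d - 1)/(9*d^6 - 12*d^5 - 2*d^4 - 20*d^3 + 17*d^2 + 8*d + 16)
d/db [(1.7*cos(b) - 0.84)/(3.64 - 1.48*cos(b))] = -4.9448*sin(b)/(1.48*cos(b) - 3.64)^2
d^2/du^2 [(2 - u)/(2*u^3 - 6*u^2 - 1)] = 12*(6*u^2*(u - 2)^3 + (u^2 - 2*u + (u - 2)*(u - 1))*(-2*u^3 + 6*u^2 + 1))/(-2*u^3 + 6*u^2 + 1)^3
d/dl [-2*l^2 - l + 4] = -4*l - 1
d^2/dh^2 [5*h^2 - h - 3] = 10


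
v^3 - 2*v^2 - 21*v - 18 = (v - 6)*(v + 1)*(v + 3)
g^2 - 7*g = g*(g - 7)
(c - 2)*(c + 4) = c^2 + 2*c - 8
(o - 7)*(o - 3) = o^2 - 10*o + 21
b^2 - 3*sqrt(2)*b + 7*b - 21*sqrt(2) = (b + 7)*(b - 3*sqrt(2))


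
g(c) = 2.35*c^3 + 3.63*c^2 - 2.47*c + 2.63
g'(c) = 7.05*c^2 + 7.26*c - 2.47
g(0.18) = 2.32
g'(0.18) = -0.93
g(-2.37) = -2.41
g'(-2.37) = 19.92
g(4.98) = 370.59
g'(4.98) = 208.53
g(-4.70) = -149.56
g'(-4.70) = 119.14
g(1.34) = 11.49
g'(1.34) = 19.92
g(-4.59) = -136.81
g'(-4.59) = 112.74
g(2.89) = 82.53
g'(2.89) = 77.39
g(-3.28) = -33.14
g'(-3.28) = 49.56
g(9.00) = 1987.58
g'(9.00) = 633.92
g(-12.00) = -3505.81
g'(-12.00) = 925.61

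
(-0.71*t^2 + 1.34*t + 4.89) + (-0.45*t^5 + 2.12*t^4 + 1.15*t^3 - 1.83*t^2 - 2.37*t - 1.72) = -0.45*t^5 + 2.12*t^4 + 1.15*t^3 - 2.54*t^2 - 1.03*t + 3.17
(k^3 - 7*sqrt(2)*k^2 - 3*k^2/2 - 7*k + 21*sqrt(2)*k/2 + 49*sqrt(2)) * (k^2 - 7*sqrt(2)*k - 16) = k^5 - 14*sqrt(2)*k^4 - 3*k^4/2 + 21*sqrt(2)*k^3 + 75*k^3 - 123*k^2 + 210*sqrt(2)*k^2 - 574*k - 168*sqrt(2)*k - 784*sqrt(2)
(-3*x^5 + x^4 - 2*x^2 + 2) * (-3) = 9*x^5 - 3*x^4 + 6*x^2 - 6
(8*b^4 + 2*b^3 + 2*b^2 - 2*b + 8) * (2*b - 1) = 16*b^5 - 4*b^4 + 2*b^3 - 6*b^2 + 18*b - 8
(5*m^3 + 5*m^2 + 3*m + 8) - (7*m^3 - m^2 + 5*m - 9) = -2*m^3 + 6*m^2 - 2*m + 17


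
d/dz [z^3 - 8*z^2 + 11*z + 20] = 3*z^2 - 16*z + 11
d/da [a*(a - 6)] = 2*a - 6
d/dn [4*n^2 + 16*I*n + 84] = 8*n + 16*I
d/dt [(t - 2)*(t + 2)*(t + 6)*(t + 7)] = 4*t^3 + 39*t^2 + 76*t - 52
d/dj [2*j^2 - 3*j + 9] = 4*j - 3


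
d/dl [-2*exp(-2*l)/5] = 4*exp(-2*l)/5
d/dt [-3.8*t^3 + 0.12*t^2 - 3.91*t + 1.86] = -11.4*t^2 + 0.24*t - 3.91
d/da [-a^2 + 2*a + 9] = 2 - 2*a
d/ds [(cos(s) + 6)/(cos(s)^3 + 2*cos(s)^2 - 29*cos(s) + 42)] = (51*cos(s)/2 + 10*cos(2*s) + cos(3*s)/2 - 206)*sin(s)/(cos(s)^3 + 2*cos(s)^2 - 29*cos(s) + 42)^2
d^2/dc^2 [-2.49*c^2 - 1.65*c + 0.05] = -4.98000000000000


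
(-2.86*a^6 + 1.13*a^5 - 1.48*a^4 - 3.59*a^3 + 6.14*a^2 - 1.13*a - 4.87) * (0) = 0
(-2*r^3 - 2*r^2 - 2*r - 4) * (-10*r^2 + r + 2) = 20*r^5 + 18*r^4 + 14*r^3 + 34*r^2 - 8*r - 8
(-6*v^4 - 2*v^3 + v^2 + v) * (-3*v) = 18*v^5 + 6*v^4 - 3*v^3 - 3*v^2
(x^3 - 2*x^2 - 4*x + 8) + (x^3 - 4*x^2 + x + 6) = 2*x^3 - 6*x^2 - 3*x + 14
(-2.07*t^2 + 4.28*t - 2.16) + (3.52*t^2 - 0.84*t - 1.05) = 1.45*t^2 + 3.44*t - 3.21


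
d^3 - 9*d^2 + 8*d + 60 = (d - 6)*(d - 5)*(d + 2)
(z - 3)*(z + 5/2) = z^2 - z/2 - 15/2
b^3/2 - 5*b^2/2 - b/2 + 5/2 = (b/2 + 1/2)*(b - 5)*(b - 1)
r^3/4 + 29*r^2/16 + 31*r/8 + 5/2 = (r/4 + 1)*(r + 5/4)*(r + 2)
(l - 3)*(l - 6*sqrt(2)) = l^2 - 6*sqrt(2)*l - 3*l + 18*sqrt(2)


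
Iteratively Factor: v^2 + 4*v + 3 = (v + 1)*(v + 3)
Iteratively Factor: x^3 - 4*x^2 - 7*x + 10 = (x - 5)*(x^2 + x - 2) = (x - 5)*(x + 2)*(x - 1)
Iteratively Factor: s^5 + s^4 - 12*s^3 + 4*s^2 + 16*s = (s + 1)*(s^4 - 12*s^2 + 16*s) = (s - 2)*(s + 1)*(s^3 + 2*s^2 - 8*s) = s*(s - 2)*(s + 1)*(s^2 + 2*s - 8) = s*(s - 2)*(s + 1)*(s + 4)*(s - 2)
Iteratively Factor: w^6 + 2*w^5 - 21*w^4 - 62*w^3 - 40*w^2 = (w + 1)*(w^5 + w^4 - 22*w^3 - 40*w^2) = (w + 1)*(w + 2)*(w^4 - w^3 - 20*w^2) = w*(w + 1)*(w + 2)*(w^3 - w^2 - 20*w) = w*(w + 1)*(w + 2)*(w + 4)*(w^2 - 5*w) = w^2*(w + 1)*(w + 2)*(w + 4)*(w - 5)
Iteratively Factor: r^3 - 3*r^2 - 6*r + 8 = (r + 2)*(r^2 - 5*r + 4) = (r - 1)*(r + 2)*(r - 4)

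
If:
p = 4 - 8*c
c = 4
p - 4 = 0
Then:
No Solution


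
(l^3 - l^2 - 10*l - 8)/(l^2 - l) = (l^3 - l^2 - 10*l - 8)/(l*(l - 1))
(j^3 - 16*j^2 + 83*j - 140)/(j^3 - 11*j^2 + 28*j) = (j - 5)/j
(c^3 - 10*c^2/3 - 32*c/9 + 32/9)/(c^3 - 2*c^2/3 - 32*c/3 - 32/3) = (c - 2/3)/(c + 2)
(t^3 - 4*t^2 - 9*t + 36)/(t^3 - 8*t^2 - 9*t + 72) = (t - 4)/(t - 8)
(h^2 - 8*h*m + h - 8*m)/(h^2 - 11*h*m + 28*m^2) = (h^2 - 8*h*m + h - 8*m)/(h^2 - 11*h*m + 28*m^2)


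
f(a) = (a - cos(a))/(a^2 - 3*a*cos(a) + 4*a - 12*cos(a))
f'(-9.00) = -0.02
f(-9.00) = -0.26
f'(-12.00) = -0.02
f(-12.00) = -0.11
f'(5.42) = 0.05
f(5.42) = 0.15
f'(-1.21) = -0.30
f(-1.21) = 0.25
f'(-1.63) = -0.82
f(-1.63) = 0.46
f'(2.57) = -0.02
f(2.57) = 0.10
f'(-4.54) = -4.78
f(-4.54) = -2.01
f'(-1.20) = -0.29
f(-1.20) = 0.24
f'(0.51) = -0.12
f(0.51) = 0.04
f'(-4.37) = -10.89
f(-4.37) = -3.24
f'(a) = (a - cos(a))*(-3*a*sin(a) - 2*a - 12*sin(a) + 3*cos(a) - 4)/(a^2 - 3*a*cos(a) + 4*a - 12*cos(a))^2 + (sin(a) + 1)/(a^2 - 3*a*cos(a) + 4*a - 12*cos(a)) = (-2*a^2*sin(a) - a^2 - 8*a*sin(a) + 2*a*cos(a) - 3*cos(a)^2 - 8*cos(a))/((a + 4)^2*(a - 3*cos(a))^2)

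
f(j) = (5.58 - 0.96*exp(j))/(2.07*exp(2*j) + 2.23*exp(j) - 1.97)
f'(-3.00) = -0.17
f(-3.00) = -2.98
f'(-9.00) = 0.00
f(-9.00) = -2.83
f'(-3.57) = -0.09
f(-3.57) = -2.91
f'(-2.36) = -0.40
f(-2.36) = -3.15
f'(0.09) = -4.21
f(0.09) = 1.54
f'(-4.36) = -0.04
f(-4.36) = -2.87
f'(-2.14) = -0.55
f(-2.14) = -3.26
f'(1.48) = -0.14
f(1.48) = 0.03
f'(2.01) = -0.03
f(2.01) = -0.01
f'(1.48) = -0.14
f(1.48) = 0.03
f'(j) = (5.58 - 0.96*exp(j))*(-4.14*exp(2*j) - 2.23*exp(j))/(2.07*exp(2*j) + 2.23*exp(j) - 1.97)^2 - 0.96*exp(j)/(2.07*exp(2*j) + 2.23*exp(j) - 1.97) = (1.9872*exp(2*j) - 23.1012*exp(j) - 10.5522)*exp(j)/(4.2849*exp(4*j) + 9.2322*exp(3*j) - 3.1829*exp(2*j) - 8.7862*exp(j) + 3.8809)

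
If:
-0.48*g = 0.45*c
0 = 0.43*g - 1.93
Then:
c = -4.79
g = 4.49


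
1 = 1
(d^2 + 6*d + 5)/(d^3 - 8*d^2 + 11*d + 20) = (d + 5)/(d^2 - 9*d + 20)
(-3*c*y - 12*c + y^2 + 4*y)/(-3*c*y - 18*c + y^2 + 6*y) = (y + 4)/(y + 6)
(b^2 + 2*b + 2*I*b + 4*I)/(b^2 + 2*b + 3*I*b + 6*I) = (b + 2*I)/(b + 3*I)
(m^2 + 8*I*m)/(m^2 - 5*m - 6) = m*(m + 8*I)/(m^2 - 5*m - 6)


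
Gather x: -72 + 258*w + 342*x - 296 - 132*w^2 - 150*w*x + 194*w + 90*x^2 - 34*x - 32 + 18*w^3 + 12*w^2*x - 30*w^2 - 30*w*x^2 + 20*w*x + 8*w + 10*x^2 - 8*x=18*w^3 - 162*w^2 + 460*w + x^2*(100 - 30*w) + x*(12*w^2 - 130*w + 300) - 400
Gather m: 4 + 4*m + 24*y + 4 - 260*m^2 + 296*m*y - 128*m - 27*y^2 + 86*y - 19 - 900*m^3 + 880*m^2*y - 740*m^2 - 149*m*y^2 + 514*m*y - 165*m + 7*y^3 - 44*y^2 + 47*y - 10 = -900*m^3 + m^2*(880*y - 1000) + m*(-149*y^2 + 810*y - 289) + 7*y^3 - 71*y^2 + 157*y - 21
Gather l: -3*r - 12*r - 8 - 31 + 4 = -15*r - 35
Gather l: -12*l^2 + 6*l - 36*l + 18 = -12*l^2 - 30*l + 18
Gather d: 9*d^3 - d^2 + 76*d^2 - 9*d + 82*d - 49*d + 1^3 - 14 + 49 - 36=9*d^3 + 75*d^2 + 24*d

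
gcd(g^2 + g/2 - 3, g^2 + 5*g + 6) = g + 2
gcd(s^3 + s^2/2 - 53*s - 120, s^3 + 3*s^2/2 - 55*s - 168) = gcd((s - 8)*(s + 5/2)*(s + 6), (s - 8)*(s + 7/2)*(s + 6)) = s^2 - 2*s - 48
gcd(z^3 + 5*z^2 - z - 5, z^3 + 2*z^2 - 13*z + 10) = z^2 + 4*z - 5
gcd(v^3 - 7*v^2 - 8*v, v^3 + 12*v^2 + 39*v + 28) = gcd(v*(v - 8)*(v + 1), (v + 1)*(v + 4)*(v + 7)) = v + 1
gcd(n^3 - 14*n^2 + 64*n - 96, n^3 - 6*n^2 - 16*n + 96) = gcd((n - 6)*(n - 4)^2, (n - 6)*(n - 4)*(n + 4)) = n^2 - 10*n + 24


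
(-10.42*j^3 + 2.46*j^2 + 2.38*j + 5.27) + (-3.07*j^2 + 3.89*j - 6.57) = -10.42*j^3 - 0.61*j^2 + 6.27*j - 1.3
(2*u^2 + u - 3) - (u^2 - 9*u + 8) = u^2 + 10*u - 11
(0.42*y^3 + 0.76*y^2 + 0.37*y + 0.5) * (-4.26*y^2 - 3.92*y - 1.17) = -1.7892*y^5 - 4.884*y^4 - 5.0468*y^3 - 4.4696*y^2 - 2.3929*y - 0.585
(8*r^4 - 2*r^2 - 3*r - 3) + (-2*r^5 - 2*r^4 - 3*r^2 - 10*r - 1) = -2*r^5 + 6*r^4 - 5*r^2 - 13*r - 4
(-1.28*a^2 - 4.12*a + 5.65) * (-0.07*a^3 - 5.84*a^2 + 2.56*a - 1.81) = 0.0896*a^5 + 7.7636*a^4 + 20.3885*a^3 - 41.2264*a^2 + 21.9212*a - 10.2265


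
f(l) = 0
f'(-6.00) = 0.00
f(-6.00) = 0.00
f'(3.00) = 0.00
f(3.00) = 0.00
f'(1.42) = 0.00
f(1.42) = 0.00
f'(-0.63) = 0.00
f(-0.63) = 0.00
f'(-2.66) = 0.00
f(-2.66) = 0.00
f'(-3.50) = 0.00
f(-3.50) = 0.00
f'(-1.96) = 0.00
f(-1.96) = 0.00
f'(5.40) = 0.00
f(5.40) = 0.00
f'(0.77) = 0.00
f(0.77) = 0.00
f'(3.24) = 0.00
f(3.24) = 0.00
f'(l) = 0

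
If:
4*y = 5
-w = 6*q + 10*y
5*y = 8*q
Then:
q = 25/32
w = -275/16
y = 5/4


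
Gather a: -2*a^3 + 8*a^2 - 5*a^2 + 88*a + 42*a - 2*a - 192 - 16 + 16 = -2*a^3 + 3*a^2 + 128*a - 192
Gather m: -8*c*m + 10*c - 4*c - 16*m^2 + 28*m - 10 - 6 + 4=6*c - 16*m^2 + m*(28 - 8*c) - 12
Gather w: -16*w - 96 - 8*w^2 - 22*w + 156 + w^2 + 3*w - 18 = -7*w^2 - 35*w + 42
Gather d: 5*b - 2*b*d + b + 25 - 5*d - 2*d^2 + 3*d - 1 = 6*b - 2*d^2 + d*(-2*b - 2) + 24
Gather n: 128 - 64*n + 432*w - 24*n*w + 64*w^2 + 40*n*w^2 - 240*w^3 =n*(40*w^2 - 24*w - 64) - 240*w^3 + 64*w^2 + 432*w + 128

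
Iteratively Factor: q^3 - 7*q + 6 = (q - 1)*(q^2 + q - 6) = (q - 1)*(q + 3)*(q - 2)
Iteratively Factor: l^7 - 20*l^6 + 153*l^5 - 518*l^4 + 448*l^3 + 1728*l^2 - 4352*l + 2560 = (l - 4)*(l^6 - 16*l^5 + 89*l^4 - 162*l^3 - 200*l^2 + 928*l - 640) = (l - 4)^2*(l^5 - 12*l^4 + 41*l^3 + 2*l^2 - 192*l + 160) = (l - 5)*(l - 4)^2*(l^4 - 7*l^3 + 6*l^2 + 32*l - 32) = (l - 5)*(l - 4)^2*(l - 1)*(l^3 - 6*l^2 + 32) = (l - 5)*(l - 4)^3*(l - 1)*(l^2 - 2*l - 8) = (l - 5)*(l - 4)^3*(l - 1)*(l + 2)*(l - 4)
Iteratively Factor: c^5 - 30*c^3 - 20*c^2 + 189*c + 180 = (c + 1)*(c^4 - c^3 - 29*c^2 + 9*c + 180) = (c - 5)*(c + 1)*(c^3 + 4*c^2 - 9*c - 36) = (c - 5)*(c + 1)*(c + 4)*(c^2 - 9) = (c - 5)*(c - 3)*(c + 1)*(c + 4)*(c + 3)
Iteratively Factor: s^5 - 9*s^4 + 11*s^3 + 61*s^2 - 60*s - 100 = (s + 2)*(s^4 - 11*s^3 + 33*s^2 - 5*s - 50) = (s + 1)*(s + 2)*(s^3 - 12*s^2 + 45*s - 50) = (s - 5)*(s + 1)*(s + 2)*(s^2 - 7*s + 10) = (s - 5)^2*(s + 1)*(s + 2)*(s - 2)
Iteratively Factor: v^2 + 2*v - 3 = (v - 1)*(v + 3)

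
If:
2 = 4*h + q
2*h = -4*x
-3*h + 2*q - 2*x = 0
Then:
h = 2/5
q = 2/5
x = -1/5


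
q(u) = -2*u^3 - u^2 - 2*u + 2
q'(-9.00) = -470.00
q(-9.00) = 1397.00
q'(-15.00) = -1322.00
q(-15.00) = 6557.00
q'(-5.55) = -175.72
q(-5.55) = 324.21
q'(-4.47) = -112.95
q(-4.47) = 169.59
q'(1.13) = -11.92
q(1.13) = -4.42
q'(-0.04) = -1.93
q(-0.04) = 2.08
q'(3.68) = -90.61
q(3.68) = -118.57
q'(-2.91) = -46.99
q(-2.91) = 48.64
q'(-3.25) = -58.88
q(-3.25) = 66.59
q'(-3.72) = -77.59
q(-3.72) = 98.56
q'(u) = -6*u^2 - 2*u - 2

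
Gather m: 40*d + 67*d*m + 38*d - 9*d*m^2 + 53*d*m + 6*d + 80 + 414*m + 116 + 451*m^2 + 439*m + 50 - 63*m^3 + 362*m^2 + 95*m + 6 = 84*d - 63*m^3 + m^2*(813 - 9*d) + m*(120*d + 948) + 252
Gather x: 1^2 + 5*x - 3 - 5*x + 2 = 0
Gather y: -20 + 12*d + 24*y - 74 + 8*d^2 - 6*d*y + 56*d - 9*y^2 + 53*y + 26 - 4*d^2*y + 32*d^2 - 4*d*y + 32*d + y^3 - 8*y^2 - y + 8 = 40*d^2 + 100*d + y^3 - 17*y^2 + y*(-4*d^2 - 10*d + 76) - 60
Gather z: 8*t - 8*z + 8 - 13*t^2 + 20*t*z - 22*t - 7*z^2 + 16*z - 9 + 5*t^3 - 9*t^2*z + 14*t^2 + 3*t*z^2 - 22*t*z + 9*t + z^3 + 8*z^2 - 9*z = 5*t^3 + t^2 - 5*t + z^3 + z^2*(3*t + 1) + z*(-9*t^2 - 2*t - 1) - 1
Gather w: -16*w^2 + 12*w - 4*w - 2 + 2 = -16*w^2 + 8*w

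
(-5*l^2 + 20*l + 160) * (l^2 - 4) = -5*l^4 + 20*l^3 + 180*l^2 - 80*l - 640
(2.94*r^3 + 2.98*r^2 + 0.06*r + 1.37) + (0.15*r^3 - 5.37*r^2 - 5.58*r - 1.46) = 3.09*r^3 - 2.39*r^2 - 5.52*r - 0.0899999999999999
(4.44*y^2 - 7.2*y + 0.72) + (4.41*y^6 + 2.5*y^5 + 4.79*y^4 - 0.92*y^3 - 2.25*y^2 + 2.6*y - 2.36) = 4.41*y^6 + 2.5*y^5 + 4.79*y^4 - 0.92*y^3 + 2.19*y^2 - 4.6*y - 1.64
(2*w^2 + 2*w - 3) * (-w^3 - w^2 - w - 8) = -2*w^5 - 4*w^4 - w^3 - 15*w^2 - 13*w + 24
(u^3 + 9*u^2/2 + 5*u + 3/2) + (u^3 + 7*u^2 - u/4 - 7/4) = 2*u^3 + 23*u^2/2 + 19*u/4 - 1/4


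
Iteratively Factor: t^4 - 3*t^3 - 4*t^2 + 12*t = (t)*(t^3 - 3*t^2 - 4*t + 12) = t*(t - 3)*(t^2 - 4) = t*(t - 3)*(t + 2)*(t - 2)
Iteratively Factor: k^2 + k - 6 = (k + 3)*(k - 2)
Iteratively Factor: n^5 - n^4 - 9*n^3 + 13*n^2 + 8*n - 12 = (n + 3)*(n^4 - 4*n^3 + 3*n^2 + 4*n - 4) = (n + 1)*(n + 3)*(n^3 - 5*n^2 + 8*n - 4) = (n - 2)*(n + 1)*(n + 3)*(n^2 - 3*n + 2) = (n - 2)^2*(n + 1)*(n + 3)*(n - 1)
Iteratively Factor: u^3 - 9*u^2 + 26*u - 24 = (u - 4)*(u^2 - 5*u + 6) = (u - 4)*(u - 3)*(u - 2)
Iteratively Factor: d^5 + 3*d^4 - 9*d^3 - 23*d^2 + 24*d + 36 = (d + 3)*(d^4 - 9*d^2 + 4*d + 12) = (d + 1)*(d + 3)*(d^3 - d^2 - 8*d + 12) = (d - 2)*(d + 1)*(d + 3)*(d^2 + d - 6) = (d - 2)^2*(d + 1)*(d + 3)*(d + 3)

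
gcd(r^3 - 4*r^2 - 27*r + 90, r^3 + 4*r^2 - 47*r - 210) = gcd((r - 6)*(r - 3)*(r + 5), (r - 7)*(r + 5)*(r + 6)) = r + 5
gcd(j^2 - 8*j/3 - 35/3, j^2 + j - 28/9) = j + 7/3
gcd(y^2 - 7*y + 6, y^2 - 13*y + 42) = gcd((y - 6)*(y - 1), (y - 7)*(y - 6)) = y - 6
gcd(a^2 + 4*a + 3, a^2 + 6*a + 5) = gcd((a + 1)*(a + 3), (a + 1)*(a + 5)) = a + 1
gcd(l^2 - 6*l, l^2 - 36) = l - 6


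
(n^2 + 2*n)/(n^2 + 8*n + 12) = n/(n + 6)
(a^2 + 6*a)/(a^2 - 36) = a/(a - 6)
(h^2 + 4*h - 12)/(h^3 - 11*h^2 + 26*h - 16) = (h + 6)/(h^2 - 9*h + 8)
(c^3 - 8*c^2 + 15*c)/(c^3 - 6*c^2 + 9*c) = (c - 5)/(c - 3)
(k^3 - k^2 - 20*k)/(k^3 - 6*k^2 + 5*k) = (k + 4)/(k - 1)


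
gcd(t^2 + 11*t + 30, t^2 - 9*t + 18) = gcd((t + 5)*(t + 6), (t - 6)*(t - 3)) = 1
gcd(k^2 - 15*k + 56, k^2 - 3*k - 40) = k - 8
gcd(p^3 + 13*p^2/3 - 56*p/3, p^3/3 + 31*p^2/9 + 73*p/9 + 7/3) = p + 7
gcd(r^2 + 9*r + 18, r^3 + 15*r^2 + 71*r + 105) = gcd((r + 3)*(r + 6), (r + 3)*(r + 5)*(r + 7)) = r + 3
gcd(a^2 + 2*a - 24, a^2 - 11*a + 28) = a - 4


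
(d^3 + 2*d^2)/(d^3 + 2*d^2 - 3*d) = d*(d + 2)/(d^2 + 2*d - 3)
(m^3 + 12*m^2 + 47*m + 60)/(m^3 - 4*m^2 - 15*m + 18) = (m^2 + 9*m + 20)/(m^2 - 7*m + 6)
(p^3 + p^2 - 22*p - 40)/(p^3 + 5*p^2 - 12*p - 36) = (p^2 - p - 20)/(p^2 + 3*p - 18)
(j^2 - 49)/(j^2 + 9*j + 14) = (j - 7)/(j + 2)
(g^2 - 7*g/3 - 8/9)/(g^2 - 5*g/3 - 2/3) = (g - 8/3)/(g - 2)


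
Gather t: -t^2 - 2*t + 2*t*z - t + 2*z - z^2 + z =-t^2 + t*(2*z - 3) - z^2 + 3*z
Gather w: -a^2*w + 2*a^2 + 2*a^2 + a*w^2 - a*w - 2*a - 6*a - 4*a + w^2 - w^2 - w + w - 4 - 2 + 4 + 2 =4*a^2 + a*w^2 - 12*a + w*(-a^2 - a)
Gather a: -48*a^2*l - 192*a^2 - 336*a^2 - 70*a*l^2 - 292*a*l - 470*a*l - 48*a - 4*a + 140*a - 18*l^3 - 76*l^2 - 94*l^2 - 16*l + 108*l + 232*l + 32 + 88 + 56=a^2*(-48*l - 528) + a*(-70*l^2 - 762*l + 88) - 18*l^3 - 170*l^2 + 324*l + 176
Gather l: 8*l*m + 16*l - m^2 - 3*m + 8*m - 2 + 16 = l*(8*m + 16) - m^2 + 5*m + 14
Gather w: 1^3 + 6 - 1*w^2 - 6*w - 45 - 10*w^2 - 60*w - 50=-11*w^2 - 66*w - 88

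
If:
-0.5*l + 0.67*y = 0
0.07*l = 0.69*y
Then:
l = 0.00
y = 0.00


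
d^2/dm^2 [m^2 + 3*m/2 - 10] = 2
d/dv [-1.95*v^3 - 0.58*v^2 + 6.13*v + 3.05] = -5.85*v^2 - 1.16*v + 6.13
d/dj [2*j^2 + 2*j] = 4*j + 2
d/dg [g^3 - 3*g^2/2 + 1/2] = 3*g*(g - 1)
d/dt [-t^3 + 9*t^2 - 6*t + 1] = -3*t^2 + 18*t - 6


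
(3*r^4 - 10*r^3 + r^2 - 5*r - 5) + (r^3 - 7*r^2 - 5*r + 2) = 3*r^4 - 9*r^3 - 6*r^2 - 10*r - 3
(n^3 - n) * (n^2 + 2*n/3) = n^5 + 2*n^4/3 - n^3 - 2*n^2/3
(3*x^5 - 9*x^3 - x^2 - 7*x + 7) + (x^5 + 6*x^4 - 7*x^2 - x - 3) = 4*x^5 + 6*x^4 - 9*x^3 - 8*x^2 - 8*x + 4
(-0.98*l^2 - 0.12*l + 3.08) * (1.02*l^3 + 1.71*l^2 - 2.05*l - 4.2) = -0.9996*l^5 - 1.7982*l^4 + 4.9454*l^3 + 9.6288*l^2 - 5.81*l - 12.936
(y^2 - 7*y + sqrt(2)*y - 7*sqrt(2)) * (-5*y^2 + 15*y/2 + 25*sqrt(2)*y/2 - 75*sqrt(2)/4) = -5*y^4 + 15*sqrt(2)*y^3/2 + 85*y^3/2 - 255*sqrt(2)*y^2/4 - 55*y^2/2 - 425*y/2 + 315*sqrt(2)*y/4 + 525/2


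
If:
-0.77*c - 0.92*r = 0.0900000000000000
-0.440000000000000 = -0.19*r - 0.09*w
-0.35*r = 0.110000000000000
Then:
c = 0.26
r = -0.31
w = 5.55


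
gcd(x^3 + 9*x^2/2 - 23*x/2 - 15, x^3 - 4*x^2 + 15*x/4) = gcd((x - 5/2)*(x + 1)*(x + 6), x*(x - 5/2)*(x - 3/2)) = x - 5/2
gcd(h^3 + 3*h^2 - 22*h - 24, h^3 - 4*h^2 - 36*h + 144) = h^2 + 2*h - 24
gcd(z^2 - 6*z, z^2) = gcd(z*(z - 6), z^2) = z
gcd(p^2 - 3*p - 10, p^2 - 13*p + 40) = p - 5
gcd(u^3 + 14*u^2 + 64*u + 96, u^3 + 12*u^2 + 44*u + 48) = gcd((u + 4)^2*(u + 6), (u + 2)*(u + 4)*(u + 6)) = u^2 + 10*u + 24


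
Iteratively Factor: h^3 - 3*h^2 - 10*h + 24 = (h - 2)*(h^2 - h - 12) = (h - 2)*(h + 3)*(h - 4)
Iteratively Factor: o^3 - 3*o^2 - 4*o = (o + 1)*(o^2 - 4*o) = o*(o + 1)*(o - 4)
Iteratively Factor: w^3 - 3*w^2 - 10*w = (w + 2)*(w^2 - 5*w) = (w - 5)*(w + 2)*(w)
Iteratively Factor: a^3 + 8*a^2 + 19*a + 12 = (a + 1)*(a^2 + 7*a + 12) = (a + 1)*(a + 4)*(a + 3)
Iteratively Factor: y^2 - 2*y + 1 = (y - 1)*(y - 1)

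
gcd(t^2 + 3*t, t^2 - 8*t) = t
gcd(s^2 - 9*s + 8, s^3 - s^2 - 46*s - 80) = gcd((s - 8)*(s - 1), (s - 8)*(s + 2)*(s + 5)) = s - 8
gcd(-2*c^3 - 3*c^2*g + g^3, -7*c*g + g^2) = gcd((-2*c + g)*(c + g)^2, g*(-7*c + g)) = 1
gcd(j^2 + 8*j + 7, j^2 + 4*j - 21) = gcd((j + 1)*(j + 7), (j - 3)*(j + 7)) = j + 7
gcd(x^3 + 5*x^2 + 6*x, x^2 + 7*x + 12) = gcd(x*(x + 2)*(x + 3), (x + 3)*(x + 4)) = x + 3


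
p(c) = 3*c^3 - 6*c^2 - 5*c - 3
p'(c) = 9*c^2 - 12*c - 5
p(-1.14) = -9.54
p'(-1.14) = 20.38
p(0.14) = -3.81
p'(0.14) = -6.50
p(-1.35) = -14.57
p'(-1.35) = 27.60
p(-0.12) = -2.49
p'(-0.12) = -3.43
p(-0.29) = -2.13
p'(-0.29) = -0.76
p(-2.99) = -121.88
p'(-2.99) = 111.34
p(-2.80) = -101.90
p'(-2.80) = 99.16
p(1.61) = -14.08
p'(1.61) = -0.99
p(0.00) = -3.00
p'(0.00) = -5.00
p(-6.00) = -837.00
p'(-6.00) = 391.00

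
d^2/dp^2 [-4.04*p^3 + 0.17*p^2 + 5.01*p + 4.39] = 0.34 - 24.24*p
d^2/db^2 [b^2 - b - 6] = 2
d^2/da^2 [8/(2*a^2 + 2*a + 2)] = 8*(-a^2 - a + (2*a + 1)^2 - 1)/(a^2 + a + 1)^3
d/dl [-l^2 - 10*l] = -2*l - 10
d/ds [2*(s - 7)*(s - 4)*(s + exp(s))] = 2*(s - 7)*(s - 4)*(exp(s) + 1) + 2*(s - 7)*(s + exp(s)) + 2*(s - 4)*(s + exp(s))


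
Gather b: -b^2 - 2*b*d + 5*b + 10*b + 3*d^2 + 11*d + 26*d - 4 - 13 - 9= -b^2 + b*(15 - 2*d) + 3*d^2 + 37*d - 26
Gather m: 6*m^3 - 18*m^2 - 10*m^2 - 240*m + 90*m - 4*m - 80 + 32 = 6*m^3 - 28*m^2 - 154*m - 48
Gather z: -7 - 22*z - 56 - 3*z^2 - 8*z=-3*z^2 - 30*z - 63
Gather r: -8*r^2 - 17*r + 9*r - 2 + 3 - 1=-8*r^2 - 8*r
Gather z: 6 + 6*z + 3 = 6*z + 9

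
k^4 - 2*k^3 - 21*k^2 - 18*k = k*(k - 6)*(k + 1)*(k + 3)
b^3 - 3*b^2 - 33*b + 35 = (b - 7)*(b - 1)*(b + 5)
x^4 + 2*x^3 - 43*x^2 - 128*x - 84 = (x - 7)*(x + 1)*(x + 2)*(x + 6)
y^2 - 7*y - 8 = (y - 8)*(y + 1)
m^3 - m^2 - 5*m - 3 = (m - 3)*(m + 1)^2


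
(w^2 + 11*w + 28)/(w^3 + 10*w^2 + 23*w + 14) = (w + 4)/(w^2 + 3*w + 2)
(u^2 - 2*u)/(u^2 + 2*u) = (u - 2)/(u + 2)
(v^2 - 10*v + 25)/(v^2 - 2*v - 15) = (v - 5)/(v + 3)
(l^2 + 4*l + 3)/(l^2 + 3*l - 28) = (l^2 + 4*l + 3)/(l^2 + 3*l - 28)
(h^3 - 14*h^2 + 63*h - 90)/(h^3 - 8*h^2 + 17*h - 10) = (h^2 - 9*h + 18)/(h^2 - 3*h + 2)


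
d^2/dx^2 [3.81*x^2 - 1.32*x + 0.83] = 7.62000000000000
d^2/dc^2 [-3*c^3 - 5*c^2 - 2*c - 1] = -18*c - 10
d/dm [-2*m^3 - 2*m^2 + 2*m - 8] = -6*m^2 - 4*m + 2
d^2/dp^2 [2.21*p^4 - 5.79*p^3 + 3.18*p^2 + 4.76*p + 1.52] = 26.52*p^2 - 34.74*p + 6.36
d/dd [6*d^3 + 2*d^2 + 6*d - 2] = 18*d^2 + 4*d + 6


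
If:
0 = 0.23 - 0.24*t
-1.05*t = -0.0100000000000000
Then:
No Solution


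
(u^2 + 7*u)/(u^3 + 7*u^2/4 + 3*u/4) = 4*(u + 7)/(4*u^2 + 7*u + 3)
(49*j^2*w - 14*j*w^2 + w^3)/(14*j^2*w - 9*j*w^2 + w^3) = (-7*j + w)/(-2*j + w)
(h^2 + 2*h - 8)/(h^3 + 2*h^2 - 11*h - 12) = (h - 2)/(h^2 - 2*h - 3)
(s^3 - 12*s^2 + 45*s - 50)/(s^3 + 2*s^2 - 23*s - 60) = (s^2 - 7*s + 10)/(s^2 + 7*s + 12)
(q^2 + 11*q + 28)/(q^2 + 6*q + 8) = (q + 7)/(q + 2)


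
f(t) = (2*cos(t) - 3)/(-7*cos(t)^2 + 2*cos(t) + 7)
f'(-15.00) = 18.79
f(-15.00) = -3.14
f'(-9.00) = 71.80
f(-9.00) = 7.61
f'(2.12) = -2.38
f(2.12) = -1.00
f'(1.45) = -0.29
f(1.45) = -0.39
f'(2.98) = -3.76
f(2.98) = 2.77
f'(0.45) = 0.29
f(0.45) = -0.38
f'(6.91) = 0.17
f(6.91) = -0.34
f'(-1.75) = 0.67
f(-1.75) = -0.52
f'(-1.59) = 0.43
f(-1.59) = -0.44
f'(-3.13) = 0.22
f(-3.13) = 2.50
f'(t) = (-14*sin(t)*cos(t) + 2*sin(t))*(2*cos(t) - 3)/(-7*cos(t)^2 + 2*cos(t) + 7)^2 - 2*sin(t)/(-7*cos(t)^2 + 2*cos(t) + 7)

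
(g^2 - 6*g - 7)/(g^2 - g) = (g^2 - 6*g - 7)/(g*(g - 1))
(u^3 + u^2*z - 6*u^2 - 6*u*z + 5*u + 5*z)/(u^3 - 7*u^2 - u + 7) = (u^2 + u*z - 5*u - 5*z)/(u^2 - 6*u - 7)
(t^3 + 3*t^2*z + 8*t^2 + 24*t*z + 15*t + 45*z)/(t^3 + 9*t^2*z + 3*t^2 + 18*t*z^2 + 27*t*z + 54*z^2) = (t + 5)/(t + 6*z)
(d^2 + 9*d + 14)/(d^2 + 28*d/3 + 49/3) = 3*(d + 2)/(3*d + 7)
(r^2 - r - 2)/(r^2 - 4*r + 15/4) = 4*(r^2 - r - 2)/(4*r^2 - 16*r + 15)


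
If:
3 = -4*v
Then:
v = -3/4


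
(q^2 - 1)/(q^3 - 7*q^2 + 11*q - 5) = (q + 1)/(q^2 - 6*q + 5)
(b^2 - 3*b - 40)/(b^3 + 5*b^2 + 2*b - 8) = (b^2 - 3*b - 40)/(b^3 + 5*b^2 + 2*b - 8)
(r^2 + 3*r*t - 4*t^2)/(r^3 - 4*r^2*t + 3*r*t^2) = (r + 4*t)/(r*(r - 3*t))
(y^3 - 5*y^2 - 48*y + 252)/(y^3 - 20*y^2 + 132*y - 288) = (y + 7)/(y - 8)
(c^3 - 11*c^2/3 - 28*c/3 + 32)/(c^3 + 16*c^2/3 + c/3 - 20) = (3*c^2 - 20*c + 32)/(3*c^2 + 7*c - 20)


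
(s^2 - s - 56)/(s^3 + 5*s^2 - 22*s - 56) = (s - 8)/(s^2 - 2*s - 8)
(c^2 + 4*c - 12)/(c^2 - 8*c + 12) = (c + 6)/(c - 6)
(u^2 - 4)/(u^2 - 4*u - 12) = (u - 2)/(u - 6)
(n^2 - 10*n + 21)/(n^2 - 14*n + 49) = (n - 3)/(n - 7)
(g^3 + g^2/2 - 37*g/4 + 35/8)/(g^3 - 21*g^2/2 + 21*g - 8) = (g^2 + g - 35/4)/(g^2 - 10*g + 16)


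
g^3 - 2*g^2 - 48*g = g*(g - 8)*(g + 6)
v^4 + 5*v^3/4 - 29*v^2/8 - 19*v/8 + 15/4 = (v - 5/4)*(v - 1)*(v + 3/2)*(v + 2)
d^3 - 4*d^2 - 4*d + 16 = (d - 4)*(d - 2)*(d + 2)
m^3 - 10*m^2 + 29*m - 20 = (m - 5)*(m - 4)*(m - 1)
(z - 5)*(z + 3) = z^2 - 2*z - 15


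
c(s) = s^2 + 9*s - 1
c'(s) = 2*s + 9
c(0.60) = 4.76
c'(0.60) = 10.20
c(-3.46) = -20.17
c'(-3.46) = 2.08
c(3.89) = 49.14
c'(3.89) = 16.78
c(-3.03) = -19.09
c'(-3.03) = 2.94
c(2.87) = 33.07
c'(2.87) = 14.74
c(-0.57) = -5.81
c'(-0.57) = 7.86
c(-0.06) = -1.54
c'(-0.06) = 8.88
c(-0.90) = -8.29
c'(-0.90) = 7.20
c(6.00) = 89.00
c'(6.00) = 21.00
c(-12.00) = 35.00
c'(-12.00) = -15.00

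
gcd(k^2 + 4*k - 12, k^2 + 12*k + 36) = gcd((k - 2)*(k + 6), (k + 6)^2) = k + 6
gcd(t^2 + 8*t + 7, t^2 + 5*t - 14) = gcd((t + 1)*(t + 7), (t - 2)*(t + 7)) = t + 7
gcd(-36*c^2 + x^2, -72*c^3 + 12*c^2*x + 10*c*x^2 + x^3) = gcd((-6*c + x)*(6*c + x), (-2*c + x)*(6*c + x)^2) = 6*c + x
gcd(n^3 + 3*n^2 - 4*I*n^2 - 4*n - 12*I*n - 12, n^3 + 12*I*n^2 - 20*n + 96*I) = n - 2*I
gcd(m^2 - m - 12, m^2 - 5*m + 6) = 1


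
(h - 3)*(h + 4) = h^2 + h - 12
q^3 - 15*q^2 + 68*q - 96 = (q - 8)*(q - 4)*(q - 3)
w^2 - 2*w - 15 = (w - 5)*(w + 3)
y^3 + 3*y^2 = y^2*(y + 3)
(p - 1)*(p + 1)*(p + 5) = p^3 + 5*p^2 - p - 5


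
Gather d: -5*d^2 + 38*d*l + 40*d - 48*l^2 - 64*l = -5*d^2 + d*(38*l + 40) - 48*l^2 - 64*l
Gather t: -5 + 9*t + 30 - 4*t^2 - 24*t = -4*t^2 - 15*t + 25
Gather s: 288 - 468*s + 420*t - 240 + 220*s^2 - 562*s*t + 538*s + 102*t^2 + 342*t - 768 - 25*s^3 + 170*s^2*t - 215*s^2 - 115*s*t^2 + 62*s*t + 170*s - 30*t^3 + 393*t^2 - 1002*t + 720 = -25*s^3 + s^2*(170*t + 5) + s*(-115*t^2 - 500*t + 240) - 30*t^3 + 495*t^2 - 240*t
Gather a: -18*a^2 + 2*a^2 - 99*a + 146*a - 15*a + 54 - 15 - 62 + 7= -16*a^2 + 32*a - 16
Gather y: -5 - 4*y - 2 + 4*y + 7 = 0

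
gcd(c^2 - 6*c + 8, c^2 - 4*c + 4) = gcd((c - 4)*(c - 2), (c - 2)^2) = c - 2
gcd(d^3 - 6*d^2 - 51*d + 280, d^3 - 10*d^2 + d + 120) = d^2 - 13*d + 40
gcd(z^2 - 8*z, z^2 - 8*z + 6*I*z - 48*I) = z - 8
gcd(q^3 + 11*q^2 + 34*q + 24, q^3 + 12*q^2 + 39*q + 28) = q^2 + 5*q + 4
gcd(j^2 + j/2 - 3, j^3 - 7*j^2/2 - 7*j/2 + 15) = j + 2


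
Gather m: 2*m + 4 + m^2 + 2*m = m^2 + 4*m + 4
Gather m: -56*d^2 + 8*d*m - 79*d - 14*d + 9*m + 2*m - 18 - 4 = -56*d^2 - 93*d + m*(8*d + 11) - 22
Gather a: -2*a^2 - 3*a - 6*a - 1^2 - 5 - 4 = -2*a^2 - 9*a - 10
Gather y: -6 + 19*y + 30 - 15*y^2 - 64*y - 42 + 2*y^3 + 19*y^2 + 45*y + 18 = 2*y^3 + 4*y^2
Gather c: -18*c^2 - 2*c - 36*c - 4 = -18*c^2 - 38*c - 4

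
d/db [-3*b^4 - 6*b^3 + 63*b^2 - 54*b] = -12*b^3 - 18*b^2 + 126*b - 54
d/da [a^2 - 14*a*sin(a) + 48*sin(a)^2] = -14*a*cos(a) + 2*a - 14*sin(a) + 48*sin(2*a)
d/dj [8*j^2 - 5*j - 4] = 16*j - 5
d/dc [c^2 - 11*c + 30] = 2*c - 11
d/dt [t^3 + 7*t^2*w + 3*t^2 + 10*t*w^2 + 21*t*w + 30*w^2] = 3*t^2 + 14*t*w + 6*t + 10*w^2 + 21*w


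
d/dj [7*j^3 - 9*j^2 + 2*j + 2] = 21*j^2 - 18*j + 2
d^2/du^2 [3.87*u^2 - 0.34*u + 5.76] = 7.74000000000000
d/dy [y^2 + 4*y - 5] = 2*y + 4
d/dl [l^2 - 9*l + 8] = 2*l - 9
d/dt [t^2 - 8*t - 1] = 2*t - 8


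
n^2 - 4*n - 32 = (n - 8)*(n + 4)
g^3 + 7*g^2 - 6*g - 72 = (g - 3)*(g + 4)*(g + 6)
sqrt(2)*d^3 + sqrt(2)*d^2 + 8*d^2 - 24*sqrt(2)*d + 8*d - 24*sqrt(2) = (d - 2*sqrt(2))*(d + 6*sqrt(2))*(sqrt(2)*d + sqrt(2))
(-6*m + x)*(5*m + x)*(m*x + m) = -30*m^3*x - 30*m^3 - m^2*x^2 - m^2*x + m*x^3 + m*x^2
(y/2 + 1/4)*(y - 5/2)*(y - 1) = y^3/2 - 3*y^2/2 + 3*y/8 + 5/8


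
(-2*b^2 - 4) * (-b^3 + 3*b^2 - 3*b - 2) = 2*b^5 - 6*b^4 + 10*b^3 - 8*b^2 + 12*b + 8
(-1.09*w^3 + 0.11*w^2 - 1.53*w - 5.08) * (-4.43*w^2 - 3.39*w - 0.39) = 4.8287*w^5 + 3.2078*w^4 + 6.8301*w^3 + 27.6482*w^2 + 17.8179*w + 1.9812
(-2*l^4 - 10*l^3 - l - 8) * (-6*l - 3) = 12*l^5 + 66*l^4 + 30*l^3 + 6*l^2 + 51*l + 24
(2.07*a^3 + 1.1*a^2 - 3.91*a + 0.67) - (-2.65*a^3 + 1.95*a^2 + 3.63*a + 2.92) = 4.72*a^3 - 0.85*a^2 - 7.54*a - 2.25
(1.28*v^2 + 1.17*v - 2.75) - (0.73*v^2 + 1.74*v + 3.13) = 0.55*v^2 - 0.57*v - 5.88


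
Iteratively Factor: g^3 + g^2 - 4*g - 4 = (g - 2)*(g^2 + 3*g + 2) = (g - 2)*(g + 1)*(g + 2)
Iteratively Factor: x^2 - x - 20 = (x - 5)*(x + 4)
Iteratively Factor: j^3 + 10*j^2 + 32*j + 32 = (j + 4)*(j^2 + 6*j + 8) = (j + 4)^2*(j + 2)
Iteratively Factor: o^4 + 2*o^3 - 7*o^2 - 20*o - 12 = (o + 2)*(o^3 - 7*o - 6) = (o + 1)*(o + 2)*(o^2 - o - 6) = (o - 3)*(o + 1)*(o + 2)*(o + 2)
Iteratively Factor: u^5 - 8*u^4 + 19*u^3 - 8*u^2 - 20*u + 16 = (u + 1)*(u^4 - 9*u^3 + 28*u^2 - 36*u + 16) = (u - 1)*(u + 1)*(u^3 - 8*u^2 + 20*u - 16) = (u - 2)*(u - 1)*(u + 1)*(u^2 - 6*u + 8) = (u - 2)^2*(u - 1)*(u + 1)*(u - 4)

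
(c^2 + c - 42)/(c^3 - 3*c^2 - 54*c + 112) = (c - 6)/(c^2 - 10*c + 16)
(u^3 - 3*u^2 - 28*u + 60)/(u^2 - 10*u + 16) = (u^2 - u - 30)/(u - 8)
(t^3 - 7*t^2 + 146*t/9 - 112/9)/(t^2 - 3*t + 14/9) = (3*t^2 - 14*t + 16)/(3*t - 2)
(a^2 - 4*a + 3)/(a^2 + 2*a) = (a^2 - 4*a + 3)/(a*(a + 2))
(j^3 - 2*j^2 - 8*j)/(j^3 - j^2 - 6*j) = (j - 4)/(j - 3)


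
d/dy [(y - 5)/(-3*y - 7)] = -22/(3*y + 7)^2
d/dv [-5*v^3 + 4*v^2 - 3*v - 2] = -15*v^2 + 8*v - 3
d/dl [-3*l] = -3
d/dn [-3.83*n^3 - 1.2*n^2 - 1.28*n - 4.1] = -11.49*n^2 - 2.4*n - 1.28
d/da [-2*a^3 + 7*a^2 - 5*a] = -6*a^2 + 14*a - 5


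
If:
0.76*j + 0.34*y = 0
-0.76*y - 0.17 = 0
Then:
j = 0.10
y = -0.22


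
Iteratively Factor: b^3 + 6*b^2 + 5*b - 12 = (b + 4)*(b^2 + 2*b - 3) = (b + 3)*(b + 4)*(b - 1)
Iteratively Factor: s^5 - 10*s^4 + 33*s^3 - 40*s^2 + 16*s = (s - 1)*(s^4 - 9*s^3 + 24*s^2 - 16*s) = (s - 1)^2*(s^3 - 8*s^2 + 16*s) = (s - 4)*(s - 1)^2*(s^2 - 4*s) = s*(s - 4)*(s - 1)^2*(s - 4)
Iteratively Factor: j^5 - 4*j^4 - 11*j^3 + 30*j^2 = (j - 2)*(j^4 - 2*j^3 - 15*j^2) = j*(j - 2)*(j^3 - 2*j^2 - 15*j) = j*(j - 5)*(j - 2)*(j^2 + 3*j) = j^2*(j - 5)*(j - 2)*(j + 3)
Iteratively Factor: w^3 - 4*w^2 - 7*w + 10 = (w + 2)*(w^2 - 6*w + 5) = (w - 1)*(w + 2)*(w - 5)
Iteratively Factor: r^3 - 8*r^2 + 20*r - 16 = (r - 2)*(r^2 - 6*r + 8) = (r - 4)*(r - 2)*(r - 2)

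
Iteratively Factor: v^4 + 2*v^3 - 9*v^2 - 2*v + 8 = (v + 1)*(v^3 + v^2 - 10*v + 8) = (v - 2)*(v + 1)*(v^2 + 3*v - 4) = (v - 2)*(v + 1)*(v + 4)*(v - 1)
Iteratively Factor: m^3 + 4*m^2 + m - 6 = (m + 3)*(m^2 + m - 2) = (m + 2)*(m + 3)*(m - 1)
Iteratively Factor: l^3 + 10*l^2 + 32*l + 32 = (l + 4)*(l^2 + 6*l + 8) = (l + 4)^2*(l + 2)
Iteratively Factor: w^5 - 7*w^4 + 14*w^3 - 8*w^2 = (w)*(w^4 - 7*w^3 + 14*w^2 - 8*w) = w*(w - 2)*(w^3 - 5*w^2 + 4*w) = w*(w - 2)*(w - 1)*(w^2 - 4*w) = w*(w - 4)*(w - 2)*(w - 1)*(w)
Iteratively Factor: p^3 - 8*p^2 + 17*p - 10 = (p - 1)*(p^2 - 7*p + 10) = (p - 2)*(p - 1)*(p - 5)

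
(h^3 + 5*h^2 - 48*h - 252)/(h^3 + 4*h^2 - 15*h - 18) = (h^2 - h - 42)/(h^2 - 2*h - 3)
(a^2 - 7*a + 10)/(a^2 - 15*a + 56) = (a^2 - 7*a + 10)/(a^2 - 15*a + 56)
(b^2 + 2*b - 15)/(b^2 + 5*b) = (b - 3)/b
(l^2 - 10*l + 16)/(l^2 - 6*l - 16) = (l - 2)/(l + 2)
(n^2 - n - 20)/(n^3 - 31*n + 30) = (n + 4)/(n^2 + 5*n - 6)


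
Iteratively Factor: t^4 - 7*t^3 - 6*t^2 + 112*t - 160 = (t - 2)*(t^3 - 5*t^2 - 16*t + 80) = (t - 5)*(t - 2)*(t^2 - 16) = (t - 5)*(t - 2)*(t + 4)*(t - 4)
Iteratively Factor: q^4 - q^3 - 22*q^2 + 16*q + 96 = (q + 2)*(q^3 - 3*q^2 - 16*q + 48) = (q - 3)*(q + 2)*(q^2 - 16) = (q - 4)*(q - 3)*(q + 2)*(q + 4)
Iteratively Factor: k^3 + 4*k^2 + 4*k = (k + 2)*(k^2 + 2*k) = k*(k + 2)*(k + 2)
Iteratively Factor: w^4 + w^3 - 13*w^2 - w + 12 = (w - 3)*(w^3 + 4*w^2 - w - 4) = (w - 3)*(w + 4)*(w^2 - 1) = (w - 3)*(w + 1)*(w + 4)*(w - 1)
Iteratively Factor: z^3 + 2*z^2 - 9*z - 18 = (z - 3)*(z^2 + 5*z + 6) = (z - 3)*(z + 2)*(z + 3)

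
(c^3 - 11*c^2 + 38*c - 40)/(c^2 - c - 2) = (c^2 - 9*c + 20)/(c + 1)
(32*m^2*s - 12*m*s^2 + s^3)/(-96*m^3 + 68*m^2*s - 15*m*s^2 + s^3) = s/(-3*m + s)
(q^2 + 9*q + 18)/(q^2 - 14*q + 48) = (q^2 + 9*q + 18)/(q^2 - 14*q + 48)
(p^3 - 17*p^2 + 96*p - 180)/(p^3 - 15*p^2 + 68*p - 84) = (p^2 - 11*p + 30)/(p^2 - 9*p + 14)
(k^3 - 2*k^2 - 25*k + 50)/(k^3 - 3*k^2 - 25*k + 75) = (k - 2)/(k - 3)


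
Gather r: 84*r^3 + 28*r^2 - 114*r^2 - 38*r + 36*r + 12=84*r^3 - 86*r^2 - 2*r + 12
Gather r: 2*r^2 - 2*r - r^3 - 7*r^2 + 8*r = -r^3 - 5*r^2 + 6*r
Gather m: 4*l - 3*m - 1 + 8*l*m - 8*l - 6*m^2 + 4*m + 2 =-4*l - 6*m^2 + m*(8*l + 1) + 1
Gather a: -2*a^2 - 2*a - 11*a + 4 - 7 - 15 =-2*a^2 - 13*a - 18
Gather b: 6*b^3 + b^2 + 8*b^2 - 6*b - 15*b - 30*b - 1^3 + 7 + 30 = 6*b^3 + 9*b^2 - 51*b + 36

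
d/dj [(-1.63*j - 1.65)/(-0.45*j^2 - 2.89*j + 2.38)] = (0.7335*j^2 + 4.7107*j - (0.9*j + 2.89)*(1.63*j + 1.65) - 3.8794)/(0.45*j^2 + 2.89*j - 2.38)^2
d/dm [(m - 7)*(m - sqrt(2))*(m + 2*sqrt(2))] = 3*m^2 - 14*m + 2*sqrt(2)*m - 7*sqrt(2) - 4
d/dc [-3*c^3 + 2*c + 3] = 2 - 9*c^2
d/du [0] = 0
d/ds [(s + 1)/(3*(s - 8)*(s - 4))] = (-s^2 - 2*s + 44)/(3*(s^4 - 24*s^3 + 208*s^2 - 768*s + 1024))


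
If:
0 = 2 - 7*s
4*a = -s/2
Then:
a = -1/28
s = 2/7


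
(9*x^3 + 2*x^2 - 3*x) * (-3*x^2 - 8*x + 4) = -27*x^5 - 78*x^4 + 29*x^3 + 32*x^2 - 12*x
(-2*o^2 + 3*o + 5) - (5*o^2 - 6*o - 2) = -7*o^2 + 9*o + 7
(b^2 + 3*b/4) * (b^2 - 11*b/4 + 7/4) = b^4 - 2*b^3 - 5*b^2/16 + 21*b/16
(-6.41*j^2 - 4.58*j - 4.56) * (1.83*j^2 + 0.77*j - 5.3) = -11.7303*j^4 - 13.3171*j^3 + 22.1016*j^2 + 20.7628*j + 24.168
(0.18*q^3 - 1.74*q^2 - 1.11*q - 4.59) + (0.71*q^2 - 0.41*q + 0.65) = 0.18*q^3 - 1.03*q^2 - 1.52*q - 3.94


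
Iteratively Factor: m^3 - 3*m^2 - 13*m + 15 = (m - 1)*(m^2 - 2*m - 15) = (m - 5)*(m - 1)*(m + 3)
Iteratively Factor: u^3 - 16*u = (u + 4)*(u^2 - 4*u) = u*(u + 4)*(u - 4)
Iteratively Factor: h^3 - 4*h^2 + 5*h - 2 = (h - 2)*(h^2 - 2*h + 1) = (h - 2)*(h - 1)*(h - 1)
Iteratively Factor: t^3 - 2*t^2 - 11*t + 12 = (t + 3)*(t^2 - 5*t + 4) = (t - 4)*(t + 3)*(t - 1)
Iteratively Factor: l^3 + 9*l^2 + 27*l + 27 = (l + 3)*(l^2 + 6*l + 9) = (l + 3)^2*(l + 3)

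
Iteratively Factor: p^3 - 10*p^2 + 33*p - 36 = (p - 3)*(p^2 - 7*p + 12) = (p - 4)*(p - 3)*(p - 3)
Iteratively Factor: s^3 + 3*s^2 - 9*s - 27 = (s + 3)*(s^2 - 9) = (s + 3)^2*(s - 3)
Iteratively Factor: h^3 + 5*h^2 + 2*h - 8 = (h + 4)*(h^2 + h - 2) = (h - 1)*(h + 4)*(h + 2)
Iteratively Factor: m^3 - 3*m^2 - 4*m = (m)*(m^2 - 3*m - 4) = m*(m + 1)*(m - 4)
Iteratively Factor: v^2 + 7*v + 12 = (v + 4)*(v + 3)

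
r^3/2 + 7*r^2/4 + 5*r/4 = r*(r/2 + 1/2)*(r + 5/2)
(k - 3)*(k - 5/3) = k^2 - 14*k/3 + 5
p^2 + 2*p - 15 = (p - 3)*(p + 5)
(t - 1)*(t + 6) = t^2 + 5*t - 6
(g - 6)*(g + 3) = g^2 - 3*g - 18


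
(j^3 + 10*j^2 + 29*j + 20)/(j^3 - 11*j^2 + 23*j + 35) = (j^2 + 9*j + 20)/(j^2 - 12*j + 35)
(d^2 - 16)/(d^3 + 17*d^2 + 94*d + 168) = (d - 4)/(d^2 + 13*d + 42)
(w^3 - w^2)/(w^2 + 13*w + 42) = w^2*(w - 1)/(w^2 + 13*w + 42)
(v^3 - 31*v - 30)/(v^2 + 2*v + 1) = (v^2 - v - 30)/(v + 1)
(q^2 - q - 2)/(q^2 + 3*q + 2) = (q - 2)/(q + 2)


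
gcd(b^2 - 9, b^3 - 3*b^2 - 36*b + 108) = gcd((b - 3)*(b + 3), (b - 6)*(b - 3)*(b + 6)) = b - 3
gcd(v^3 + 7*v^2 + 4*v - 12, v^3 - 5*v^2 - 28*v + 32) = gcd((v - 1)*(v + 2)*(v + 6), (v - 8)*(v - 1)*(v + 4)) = v - 1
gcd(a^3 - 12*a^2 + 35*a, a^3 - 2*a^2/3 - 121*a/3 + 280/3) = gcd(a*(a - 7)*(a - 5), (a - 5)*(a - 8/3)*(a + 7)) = a - 5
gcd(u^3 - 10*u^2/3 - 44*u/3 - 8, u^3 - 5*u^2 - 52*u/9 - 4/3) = u^2 - 16*u/3 - 4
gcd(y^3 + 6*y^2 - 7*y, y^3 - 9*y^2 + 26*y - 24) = 1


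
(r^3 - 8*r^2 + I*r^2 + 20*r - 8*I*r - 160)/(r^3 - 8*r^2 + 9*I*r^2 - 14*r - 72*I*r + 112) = (r^2 + I*r + 20)/(r^2 + 9*I*r - 14)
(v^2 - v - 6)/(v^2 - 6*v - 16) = (v - 3)/(v - 8)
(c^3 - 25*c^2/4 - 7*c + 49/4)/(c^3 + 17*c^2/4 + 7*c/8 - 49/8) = 2*(c - 7)/(2*c + 7)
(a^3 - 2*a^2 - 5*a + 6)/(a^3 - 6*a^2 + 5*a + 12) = (a^2 + a - 2)/(a^2 - 3*a - 4)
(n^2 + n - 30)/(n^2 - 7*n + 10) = (n + 6)/(n - 2)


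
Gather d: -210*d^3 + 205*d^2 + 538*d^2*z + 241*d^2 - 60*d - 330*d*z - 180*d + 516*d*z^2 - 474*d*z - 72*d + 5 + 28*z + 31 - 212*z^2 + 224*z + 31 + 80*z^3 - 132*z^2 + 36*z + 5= -210*d^3 + d^2*(538*z + 446) + d*(516*z^2 - 804*z - 312) + 80*z^3 - 344*z^2 + 288*z + 72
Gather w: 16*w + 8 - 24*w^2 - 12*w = -24*w^2 + 4*w + 8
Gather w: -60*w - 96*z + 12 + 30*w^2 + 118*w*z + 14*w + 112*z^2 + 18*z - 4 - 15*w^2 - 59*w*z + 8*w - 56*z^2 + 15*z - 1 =15*w^2 + w*(59*z - 38) + 56*z^2 - 63*z + 7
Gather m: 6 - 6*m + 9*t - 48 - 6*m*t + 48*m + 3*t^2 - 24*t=m*(42 - 6*t) + 3*t^2 - 15*t - 42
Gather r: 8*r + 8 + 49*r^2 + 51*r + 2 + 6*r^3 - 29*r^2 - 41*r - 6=6*r^3 + 20*r^2 + 18*r + 4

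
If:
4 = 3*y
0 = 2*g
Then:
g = 0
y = 4/3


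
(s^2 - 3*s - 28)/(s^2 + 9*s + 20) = (s - 7)/(s + 5)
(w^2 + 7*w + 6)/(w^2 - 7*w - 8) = (w + 6)/(w - 8)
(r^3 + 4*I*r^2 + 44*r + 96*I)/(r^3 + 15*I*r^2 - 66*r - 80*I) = (r - 6*I)/(r + 5*I)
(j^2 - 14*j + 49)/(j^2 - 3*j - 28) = (j - 7)/(j + 4)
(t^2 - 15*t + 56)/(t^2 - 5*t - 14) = (t - 8)/(t + 2)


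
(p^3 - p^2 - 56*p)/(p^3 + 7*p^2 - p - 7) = p*(p - 8)/(p^2 - 1)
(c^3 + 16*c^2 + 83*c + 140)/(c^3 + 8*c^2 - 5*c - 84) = (c + 5)/(c - 3)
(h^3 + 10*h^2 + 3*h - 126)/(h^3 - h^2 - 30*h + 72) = (h + 7)/(h - 4)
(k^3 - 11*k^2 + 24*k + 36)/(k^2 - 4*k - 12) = (k^2 - 5*k - 6)/(k + 2)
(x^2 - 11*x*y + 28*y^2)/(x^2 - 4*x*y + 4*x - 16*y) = (x - 7*y)/(x + 4)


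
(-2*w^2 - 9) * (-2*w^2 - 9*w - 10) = 4*w^4 + 18*w^3 + 38*w^2 + 81*w + 90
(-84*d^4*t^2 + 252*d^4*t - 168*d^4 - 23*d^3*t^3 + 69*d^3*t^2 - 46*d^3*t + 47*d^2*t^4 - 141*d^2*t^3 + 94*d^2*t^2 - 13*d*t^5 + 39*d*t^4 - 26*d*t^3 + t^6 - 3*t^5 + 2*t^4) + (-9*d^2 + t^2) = -84*d^4*t^2 + 252*d^4*t - 168*d^4 - 23*d^3*t^3 + 69*d^3*t^2 - 46*d^3*t + 47*d^2*t^4 - 141*d^2*t^3 + 94*d^2*t^2 - 9*d^2 - 13*d*t^5 + 39*d*t^4 - 26*d*t^3 + t^6 - 3*t^5 + 2*t^4 + t^2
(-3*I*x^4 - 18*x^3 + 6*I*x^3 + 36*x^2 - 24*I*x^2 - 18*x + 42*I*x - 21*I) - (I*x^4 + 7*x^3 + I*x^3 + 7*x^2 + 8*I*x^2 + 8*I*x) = -4*I*x^4 - 25*x^3 + 5*I*x^3 + 29*x^2 - 32*I*x^2 - 18*x + 34*I*x - 21*I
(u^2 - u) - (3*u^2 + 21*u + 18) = -2*u^2 - 22*u - 18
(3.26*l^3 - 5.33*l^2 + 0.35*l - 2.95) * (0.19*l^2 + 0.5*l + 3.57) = 0.6194*l^5 + 0.6173*l^4 + 9.0397*l^3 - 19.4136*l^2 - 0.2255*l - 10.5315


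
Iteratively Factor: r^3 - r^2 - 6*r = (r)*(r^2 - r - 6) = r*(r - 3)*(r + 2)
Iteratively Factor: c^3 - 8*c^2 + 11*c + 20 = (c + 1)*(c^2 - 9*c + 20) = (c - 5)*(c + 1)*(c - 4)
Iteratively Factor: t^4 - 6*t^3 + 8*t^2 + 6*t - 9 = (t - 3)*(t^3 - 3*t^2 - t + 3) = (t - 3)*(t + 1)*(t^2 - 4*t + 3) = (t - 3)*(t - 1)*(t + 1)*(t - 3)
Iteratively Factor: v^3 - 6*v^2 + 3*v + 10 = (v - 2)*(v^2 - 4*v - 5) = (v - 5)*(v - 2)*(v + 1)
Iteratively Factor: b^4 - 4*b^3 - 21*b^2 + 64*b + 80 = (b + 4)*(b^3 - 8*b^2 + 11*b + 20) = (b + 1)*(b + 4)*(b^2 - 9*b + 20) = (b - 5)*(b + 1)*(b + 4)*(b - 4)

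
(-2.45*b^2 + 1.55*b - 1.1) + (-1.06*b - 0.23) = -2.45*b^2 + 0.49*b - 1.33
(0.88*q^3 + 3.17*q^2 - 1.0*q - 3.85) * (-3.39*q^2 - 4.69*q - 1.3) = -2.9832*q^5 - 14.8735*q^4 - 12.6213*q^3 + 13.6205*q^2 + 19.3565*q + 5.005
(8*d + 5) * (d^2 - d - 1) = 8*d^3 - 3*d^2 - 13*d - 5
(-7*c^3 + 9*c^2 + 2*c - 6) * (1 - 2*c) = 14*c^4 - 25*c^3 + 5*c^2 + 14*c - 6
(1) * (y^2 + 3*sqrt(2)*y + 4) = y^2 + 3*sqrt(2)*y + 4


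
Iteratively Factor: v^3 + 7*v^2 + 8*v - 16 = (v + 4)*(v^2 + 3*v - 4) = (v - 1)*(v + 4)*(v + 4)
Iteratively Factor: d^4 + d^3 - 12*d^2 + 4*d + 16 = (d - 2)*(d^3 + 3*d^2 - 6*d - 8) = (d - 2)*(d + 4)*(d^2 - d - 2) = (d - 2)*(d + 1)*(d + 4)*(d - 2)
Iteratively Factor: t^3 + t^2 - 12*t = (t + 4)*(t^2 - 3*t) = (t - 3)*(t + 4)*(t)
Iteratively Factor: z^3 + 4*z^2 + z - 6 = (z + 3)*(z^2 + z - 2) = (z - 1)*(z + 3)*(z + 2)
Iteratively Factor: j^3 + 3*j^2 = (j)*(j^2 + 3*j) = j^2*(j + 3)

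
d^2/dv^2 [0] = 0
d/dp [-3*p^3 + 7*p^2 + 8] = p*(14 - 9*p)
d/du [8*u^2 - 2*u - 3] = 16*u - 2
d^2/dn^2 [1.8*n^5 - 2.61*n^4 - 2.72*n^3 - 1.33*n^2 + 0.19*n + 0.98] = 36.0*n^3 - 31.32*n^2 - 16.32*n - 2.66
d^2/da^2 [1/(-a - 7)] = -2/(a + 7)^3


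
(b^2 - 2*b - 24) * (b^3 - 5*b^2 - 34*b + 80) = b^5 - 7*b^4 - 48*b^3 + 268*b^2 + 656*b - 1920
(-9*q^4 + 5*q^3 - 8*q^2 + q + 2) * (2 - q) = 9*q^5 - 23*q^4 + 18*q^3 - 17*q^2 + 4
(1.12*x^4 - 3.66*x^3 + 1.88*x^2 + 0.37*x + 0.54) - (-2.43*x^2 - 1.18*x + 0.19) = 1.12*x^4 - 3.66*x^3 + 4.31*x^2 + 1.55*x + 0.35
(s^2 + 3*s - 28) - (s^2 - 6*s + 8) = 9*s - 36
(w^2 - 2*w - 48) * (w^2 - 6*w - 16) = w^4 - 8*w^3 - 52*w^2 + 320*w + 768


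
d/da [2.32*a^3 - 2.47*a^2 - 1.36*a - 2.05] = 6.96*a^2 - 4.94*a - 1.36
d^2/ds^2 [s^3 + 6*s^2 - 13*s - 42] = 6*s + 12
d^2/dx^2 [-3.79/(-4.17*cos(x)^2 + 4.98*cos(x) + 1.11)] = (263.615724*(1 - cos(x)^2)^2 - 236.116242*cos(x)^3 + 295.97247*cos(x)^2 + 451.282122*cos(x) - 486.688302)/(-4.17*cos(x)^2 + 4.98*cos(x) + 1.11)^3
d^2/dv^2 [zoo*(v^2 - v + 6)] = zoo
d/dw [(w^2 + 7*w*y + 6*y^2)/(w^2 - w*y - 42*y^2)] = -8*y/(w^2 - 14*w*y + 49*y^2)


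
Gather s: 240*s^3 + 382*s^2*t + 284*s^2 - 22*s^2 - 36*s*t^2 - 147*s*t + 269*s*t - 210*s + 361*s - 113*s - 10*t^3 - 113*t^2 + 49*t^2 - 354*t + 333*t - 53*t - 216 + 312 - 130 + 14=240*s^3 + s^2*(382*t + 262) + s*(-36*t^2 + 122*t + 38) - 10*t^3 - 64*t^2 - 74*t - 20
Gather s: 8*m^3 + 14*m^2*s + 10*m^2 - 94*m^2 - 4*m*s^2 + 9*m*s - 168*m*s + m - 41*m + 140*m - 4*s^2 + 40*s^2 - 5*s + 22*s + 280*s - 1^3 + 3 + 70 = 8*m^3 - 84*m^2 + 100*m + s^2*(36 - 4*m) + s*(14*m^2 - 159*m + 297) + 72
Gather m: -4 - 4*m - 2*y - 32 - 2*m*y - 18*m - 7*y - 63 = m*(-2*y - 22) - 9*y - 99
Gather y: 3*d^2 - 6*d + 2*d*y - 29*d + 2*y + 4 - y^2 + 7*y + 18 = 3*d^2 - 35*d - y^2 + y*(2*d + 9) + 22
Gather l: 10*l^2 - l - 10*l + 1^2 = 10*l^2 - 11*l + 1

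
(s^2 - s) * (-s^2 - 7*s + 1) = -s^4 - 6*s^3 + 8*s^2 - s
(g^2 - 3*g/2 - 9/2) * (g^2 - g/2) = g^4 - 2*g^3 - 15*g^2/4 + 9*g/4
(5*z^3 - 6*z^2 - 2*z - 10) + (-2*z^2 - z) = 5*z^3 - 8*z^2 - 3*z - 10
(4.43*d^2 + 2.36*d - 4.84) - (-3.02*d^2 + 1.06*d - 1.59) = 7.45*d^2 + 1.3*d - 3.25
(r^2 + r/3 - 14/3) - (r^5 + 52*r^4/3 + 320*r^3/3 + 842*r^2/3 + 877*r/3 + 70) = -r^5 - 52*r^4/3 - 320*r^3/3 - 839*r^2/3 - 292*r - 224/3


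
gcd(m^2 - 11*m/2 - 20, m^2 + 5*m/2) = m + 5/2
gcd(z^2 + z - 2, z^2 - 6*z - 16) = z + 2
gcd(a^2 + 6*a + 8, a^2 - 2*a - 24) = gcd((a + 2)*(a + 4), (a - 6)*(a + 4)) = a + 4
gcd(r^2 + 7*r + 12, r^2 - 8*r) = 1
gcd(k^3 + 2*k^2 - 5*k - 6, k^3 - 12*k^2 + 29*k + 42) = k + 1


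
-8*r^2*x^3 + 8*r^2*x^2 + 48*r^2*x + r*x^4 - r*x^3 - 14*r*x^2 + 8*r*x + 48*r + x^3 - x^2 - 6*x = (-8*r + x)*(x - 3)*(x + 2)*(r*x + 1)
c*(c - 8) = c^2 - 8*c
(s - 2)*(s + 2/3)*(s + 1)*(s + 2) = s^4 + 5*s^3/3 - 10*s^2/3 - 20*s/3 - 8/3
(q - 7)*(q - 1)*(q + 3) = q^3 - 5*q^2 - 17*q + 21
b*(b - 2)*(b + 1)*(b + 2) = b^4 + b^3 - 4*b^2 - 4*b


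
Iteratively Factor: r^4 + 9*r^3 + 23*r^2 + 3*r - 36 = (r + 3)*(r^3 + 6*r^2 + 5*r - 12) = (r - 1)*(r + 3)*(r^2 + 7*r + 12) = (r - 1)*(r + 3)^2*(r + 4)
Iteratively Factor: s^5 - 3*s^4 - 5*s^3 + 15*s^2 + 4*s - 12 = (s - 3)*(s^4 - 5*s^2 + 4) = (s - 3)*(s + 2)*(s^3 - 2*s^2 - s + 2) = (s - 3)*(s + 1)*(s + 2)*(s^2 - 3*s + 2) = (s - 3)*(s - 2)*(s + 1)*(s + 2)*(s - 1)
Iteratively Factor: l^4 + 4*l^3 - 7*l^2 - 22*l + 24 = (l - 1)*(l^3 + 5*l^2 - 2*l - 24) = (l - 1)*(l + 4)*(l^2 + l - 6) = (l - 2)*(l - 1)*(l + 4)*(l + 3)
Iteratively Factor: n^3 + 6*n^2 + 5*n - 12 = (n + 4)*(n^2 + 2*n - 3) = (n + 3)*(n + 4)*(n - 1)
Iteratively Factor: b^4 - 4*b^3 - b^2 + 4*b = (b)*(b^3 - 4*b^2 - b + 4) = b*(b - 4)*(b^2 - 1) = b*(b - 4)*(b - 1)*(b + 1)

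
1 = 1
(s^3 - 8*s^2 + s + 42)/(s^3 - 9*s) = (s^2 - 5*s - 14)/(s*(s + 3))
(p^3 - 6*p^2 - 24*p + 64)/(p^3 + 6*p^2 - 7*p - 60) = (p^2 - 10*p + 16)/(p^2 + 2*p - 15)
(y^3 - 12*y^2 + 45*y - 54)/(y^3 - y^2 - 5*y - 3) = (y^2 - 9*y + 18)/(y^2 + 2*y + 1)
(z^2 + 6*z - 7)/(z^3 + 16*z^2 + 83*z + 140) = (z - 1)/(z^2 + 9*z + 20)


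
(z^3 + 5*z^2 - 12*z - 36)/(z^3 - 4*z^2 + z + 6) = (z^2 + 8*z + 12)/(z^2 - z - 2)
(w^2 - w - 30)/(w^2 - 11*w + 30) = (w + 5)/(w - 5)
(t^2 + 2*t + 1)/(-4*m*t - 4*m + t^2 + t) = (t + 1)/(-4*m + t)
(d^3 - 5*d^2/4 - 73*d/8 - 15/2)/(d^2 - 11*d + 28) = (8*d^2 + 22*d + 15)/(8*(d - 7))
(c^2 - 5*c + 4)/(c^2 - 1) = (c - 4)/(c + 1)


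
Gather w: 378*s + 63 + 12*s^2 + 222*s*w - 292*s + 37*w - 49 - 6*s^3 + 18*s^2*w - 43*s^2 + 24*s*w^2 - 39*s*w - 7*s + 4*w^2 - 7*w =-6*s^3 - 31*s^2 + 79*s + w^2*(24*s + 4) + w*(18*s^2 + 183*s + 30) + 14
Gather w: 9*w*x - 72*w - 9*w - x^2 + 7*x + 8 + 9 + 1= w*(9*x - 81) - x^2 + 7*x + 18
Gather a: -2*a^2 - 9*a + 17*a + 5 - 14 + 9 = -2*a^2 + 8*a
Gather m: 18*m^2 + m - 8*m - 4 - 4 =18*m^2 - 7*m - 8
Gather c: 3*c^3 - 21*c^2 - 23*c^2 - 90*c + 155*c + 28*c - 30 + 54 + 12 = 3*c^3 - 44*c^2 + 93*c + 36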